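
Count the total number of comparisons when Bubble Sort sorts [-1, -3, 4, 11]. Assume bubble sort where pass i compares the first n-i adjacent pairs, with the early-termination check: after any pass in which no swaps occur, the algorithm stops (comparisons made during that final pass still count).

Pass 1: compare adjacent pairs (0,1)..(2,3) = 3 comparison(s), 1 swap(s) -> [-3, -1, 4, 11]
Pass 2: compare adjacent pairs (0,1)..(1,2) = 2 comparison(s), 0 swap(s) -> [-3, -1, 4, 11]
No swaps in this pass, so bubble sort stops here.
Total comparisons: 3 + 2 = 5


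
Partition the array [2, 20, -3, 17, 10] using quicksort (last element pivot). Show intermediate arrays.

Partition 1: pivot=10 at index 2 -> [2, -3, 10, 17, 20]
Partition 2: pivot=-3 at index 0 -> [-3, 2, 10, 17, 20]
Partition 3: pivot=20 at index 4 -> [-3, 2, 10, 17, 20]


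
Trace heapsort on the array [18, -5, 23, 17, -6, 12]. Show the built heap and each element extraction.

Build heap: [23, 17, 18, -5, -6, 12]
Extract 23: [18, 17, 12, -5, -6, 23]
Extract 18: [17, -5, 12, -6, 18, 23]
Extract 17: [12, -5, -6, 17, 18, 23]
Extract 12: [-5, -6, 12, 17, 18, 23]
Extract -5: [-6, -5, 12, 17, 18, 23]


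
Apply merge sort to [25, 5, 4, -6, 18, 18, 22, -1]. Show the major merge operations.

Divide and conquer:
  Merge [25] + [5] -> [5, 25]
  Merge [4] + [-6] -> [-6, 4]
  Merge [5, 25] + [-6, 4] -> [-6, 4, 5, 25]
  Merge [18] + [18] -> [18, 18]
  Merge [22] + [-1] -> [-1, 22]
  Merge [18, 18] + [-1, 22] -> [-1, 18, 18, 22]
  Merge [-6, 4, 5, 25] + [-1, 18, 18, 22] -> [-6, -1, 4, 5, 18, 18, 22, 25]


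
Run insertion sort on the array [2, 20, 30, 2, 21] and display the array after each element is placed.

First element 2 is already 'sorted'
Insert 20: shifted 0 elements -> [2, 20, 30, 2, 21]
Insert 30: shifted 0 elements -> [2, 20, 30, 2, 21]
Insert 2: shifted 2 elements -> [2, 2, 20, 30, 21]
Insert 21: shifted 1 elements -> [2, 2, 20, 21, 30]


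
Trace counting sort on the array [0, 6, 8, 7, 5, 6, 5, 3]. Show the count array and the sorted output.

Count array: [1, 0, 0, 1, 0, 2, 2, 1, 1]
(count[i] = number of elements equal to i)
Cumulative count: [1, 1, 1, 2, 2, 4, 6, 7, 8]
Sorted: [0, 3, 5, 5, 6, 6, 7, 8]


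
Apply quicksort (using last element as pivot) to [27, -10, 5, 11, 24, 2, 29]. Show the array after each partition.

Partition 1: pivot=29 at index 6 -> [27, -10, 5, 11, 24, 2, 29]
Partition 2: pivot=2 at index 1 -> [-10, 2, 5, 11, 24, 27, 29]
Partition 3: pivot=27 at index 5 -> [-10, 2, 5, 11, 24, 27, 29]
Partition 4: pivot=24 at index 4 -> [-10, 2, 5, 11, 24, 27, 29]
Partition 5: pivot=11 at index 3 -> [-10, 2, 5, 11, 24, 27, 29]


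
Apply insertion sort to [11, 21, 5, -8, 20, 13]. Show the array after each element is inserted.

First element 11 is already 'sorted'
Insert 21: shifted 0 elements -> [11, 21, 5, -8, 20, 13]
Insert 5: shifted 2 elements -> [5, 11, 21, -8, 20, 13]
Insert -8: shifted 3 elements -> [-8, 5, 11, 21, 20, 13]
Insert 20: shifted 1 elements -> [-8, 5, 11, 20, 21, 13]
Insert 13: shifted 2 elements -> [-8, 5, 11, 13, 20, 21]


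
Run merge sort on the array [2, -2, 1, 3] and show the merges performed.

Divide and conquer:
  Merge [2] + [-2] -> [-2, 2]
  Merge [1] + [3] -> [1, 3]
  Merge [-2, 2] + [1, 3] -> [-2, 1, 2, 3]


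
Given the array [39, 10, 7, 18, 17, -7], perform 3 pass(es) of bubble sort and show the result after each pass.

After pass 1: [10, 7, 18, 17, -7, 39] (5 swaps)
After pass 2: [7, 10, 17, -7, 18, 39] (3 swaps)
After pass 3: [7, 10, -7, 17, 18, 39] (1 swaps)
Total swaps: 9


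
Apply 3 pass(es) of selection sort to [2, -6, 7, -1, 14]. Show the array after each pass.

Pass 1: Select minimum -6 at index 1, swap -> [-6, 2, 7, -1, 14]
Pass 2: Select minimum -1 at index 3, swap -> [-6, -1, 7, 2, 14]
Pass 3: Select minimum 2 at index 3, swap -> [-6, -1, 2, 7, 14]


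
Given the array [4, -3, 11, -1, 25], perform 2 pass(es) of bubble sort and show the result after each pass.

After pass 1: [-3, 4, -1, 11, 25] (2 swaps)
After pass 2: [-3, -1, 4, 11, 25] (1 swaps)
Total swaps: 3


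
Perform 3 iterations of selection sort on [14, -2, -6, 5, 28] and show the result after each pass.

Pass 1: Select minimum -6 at index 2, swap -> [-6, -2, 14, 5, 28]
Pass 2: Select minimum -2 at index 1, swap -> [-6, -2, 14, 5, 28]
Pass 3: Select minimum 5 at index 3, swap -> [-6, -2, 5, 14, 28]


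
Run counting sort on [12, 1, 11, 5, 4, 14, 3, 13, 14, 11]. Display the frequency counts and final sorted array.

Count array: [0, 1, 0, 1, 1, 1, 0, 0, 0, 0, 0, 2, 1, 1, 2]
(count[i] = number of elements equal to i)
Cumulative count: [0, 1, 1, 2, 3, 4, 4, 4, 4, 4, 4, 6, 7, 8, 10]
Sorted: [1, 3, 4, 5, 11, 11, 12, 13, 14, 14]


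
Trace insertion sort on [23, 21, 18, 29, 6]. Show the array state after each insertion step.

First element 23 is already 'sorted'
Insert 21: shifted 1 elements -> [21, 23, 18, 29, 6]
Insert 18: shifted 2 elements -> [18, 21, 23, 29, 6]
Insert 29: shifted 0 elements -> [18, 21, 23, 29, 6]
Insert 6: shifted 4 elements -> [6, 18, 21, 23, 29]


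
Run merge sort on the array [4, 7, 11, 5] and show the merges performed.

Divide and conquer:
  Merge [4] + [7] -> [4, 7]
  Merge [11] + [5] -> [5, 11]
  Merge [4, 7] + [5, 11] -> [4, 5, 7, 11]


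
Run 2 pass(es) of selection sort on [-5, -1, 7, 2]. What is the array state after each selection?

Pass 1: Select minimum -5 at index 0, swap -> [-5, -1, 7, 2]
Pass 2: Select minimum -1 at index 1, swap -> [-5, -1, 7, 2]


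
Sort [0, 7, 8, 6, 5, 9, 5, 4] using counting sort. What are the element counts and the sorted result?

Count array: [1, 0, 0, 0, 1, 2, 1, 1, 1, 1]
(count[i] = number of elements equal to i)
Cumulative count: [1, 1, 1, 1, 2, 4, 5, 6, 7, 8]
Sorted: [0, 4, 5, 5, 6, 7, 8, 9]


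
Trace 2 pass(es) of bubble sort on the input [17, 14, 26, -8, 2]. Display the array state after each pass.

After pass 1: [14, 17, -8, 2, 26] (3 swaps)
After pass 2: [14, -8, 2, 17, 26] (2 swaps)
Total swaps: 5


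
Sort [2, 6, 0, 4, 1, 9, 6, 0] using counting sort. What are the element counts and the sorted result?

Count array: [2, 1, 1, 0, 1, 0, 2, 0, 0, 1]
(count[i] = number of elements equal to i)
Cumulative count: [2, 3, 4, 4, 5, 5, 7, 7, 7, 8]
Sorted: [0, 0, 1, 2, 4, 6, 6, 9]


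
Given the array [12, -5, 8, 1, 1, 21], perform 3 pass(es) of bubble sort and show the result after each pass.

After pass 1: [-5, 8, 1, 1, 12, 21] (4 swaps)
After pass 2: [-5, 1, 1, 8, 12, 21] (2 swaps)
After pass 3: [-5, 1, 1, 8, 12, 21] (0 swaps)
Total swaps: 6


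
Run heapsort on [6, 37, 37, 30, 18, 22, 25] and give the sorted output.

Build heap: [37, 30, 37, 6, 18, 22, 25]
Extract 37: [37, 30, 25, 6, 18, 22, 37]
Extract 37: [30, 22, 25, 6, 18, 37, 37]
Extract 30: [25, 22, 18, 6, 30, 37, 37]
Extract 25: [22, 6, 18, 25, 30, 37, 37]
Extract 22: [18, 6, 22, 25, 30, 37, 37]
Extract 18: [6, 18, 22, 25, 30, 37, 37]


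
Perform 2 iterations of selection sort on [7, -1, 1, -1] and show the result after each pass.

Pass 1: Select minimum -1 at index 1, swap -> [-1, 7, 1, -1]
Pass 2: Select minimum -1 at index 3, swap -> [-1, -1, 1, 7]


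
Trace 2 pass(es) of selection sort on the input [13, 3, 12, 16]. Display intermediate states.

Pass 1: Select minimum 3 at index 1, swap -> [3, 13, 12, 16]
Pass 2: Select minimum 12 at index 2, swap -> [3, 12, 13, 16]


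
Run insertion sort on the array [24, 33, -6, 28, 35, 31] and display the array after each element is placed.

First element 24 is already 'sorted'
Insert 33: shifted 0 elements -> [24, 33, -6, 28, 35, 31]
Insert -6: shifted 2 elements -> [-6, 24, 33, 28, 35, 31]
Insert 28: shifted 1 elements -> [-6, 24, 28, 33, 35, 31]
Insert 35: shifted 0 elements -> [-6, 24, 28, 33, 35, 31]
Insert 31: shifted 2 elements -> [-6, 24, 28, 31, 33, 35]


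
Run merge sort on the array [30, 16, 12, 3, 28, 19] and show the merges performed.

Divide and conquer:
  Merge [16] + [12] -> [12, 16]
  Merge [30] + [12, 16] -> [12, 16, 30]
  Merge [28] + [19] -> [19, 28]
  Merge [3] + [19, 28] -> [3, 19, 28]
  Merge [12, 16, 30] + [3, 19, 28] -> [3, 12, 16, 19, 28, 30]


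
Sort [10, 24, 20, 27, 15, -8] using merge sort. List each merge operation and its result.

Divide and conquer:
  Merge [24] + [20] -> [20, 24]
  Merge [10] + [20, 24] -> [10, 20, 24]
  Merge [15] + [-8] -> [-8, 15]
  Merge [27] + [-8, 15] -> [-8, 15, 27]
  Merge [10, 20, 24] + [-8, 15, 27] -> [-8, 10, 15, 20, 24, 27]


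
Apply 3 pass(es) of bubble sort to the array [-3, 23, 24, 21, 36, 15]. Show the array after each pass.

After pass 1: [-3, 23, 21, 24, 15, 36] (2 swaps)
After pass 2: [-3, 21, 23, 15, 24, 36] (2 swaps)
After pass 3: [-3, 21, 15, 23, 24, 36] (1 swaps)
Total swaps: 5


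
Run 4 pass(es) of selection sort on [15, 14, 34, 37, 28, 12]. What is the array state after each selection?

Pass 1: Select minimum 12 at index 5, swap -> [12, 14, 34, 37, 28, 15]
Pass 2: Select minimum 14 at index 1, swap -> [12, 14, 34, 37, 28, 15]
Pass 3: Select minimum 15 at index 5, swap -> [12, 14, 15, 37, 28, 34]
Pass 4: Select minimum 28 at index 4, swap -> [12, 14, 15, 28, 37, 34]


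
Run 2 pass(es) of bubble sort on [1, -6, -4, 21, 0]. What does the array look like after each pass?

After pass 1: [-6, -4, 1, 0, 21] (3 swaps)
After pass 2: [-6, -4, 0, 1, 21] (1 swaps)
Total swaps: 4


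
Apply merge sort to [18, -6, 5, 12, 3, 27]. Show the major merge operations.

Divide and conquer:
  Merge [-6] + [5] -> [-6, 5]
  Merge [18] + [-6, 5] -> [-6, 5, 18]
  Merge [3] + [27] -> [3, 27]
  Merge [12] + [3, 27] -> [3, 12, 27]
  Merge [-6, 5, 18] + [3, 12, 27] -> [-6, 3, 5, 12, 18, 27]


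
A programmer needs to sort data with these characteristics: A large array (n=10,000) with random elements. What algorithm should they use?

Best choice: Quicksort or Mergesort
Reason: Both have O(n log n) average case; quicksort has lower constant factors


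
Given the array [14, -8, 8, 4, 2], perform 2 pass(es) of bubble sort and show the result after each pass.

After pass 1: [-8, 8, 4, 2, 14] (4 swaps)
After pass 2: [-8, 4, 2, 8, 14] (2 swaps)
Total swaps: 6


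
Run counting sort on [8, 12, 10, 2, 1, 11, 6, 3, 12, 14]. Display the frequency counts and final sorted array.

Count array: [0, 1, 1, 1, 0, 0, 1, 0, 1, 0, 1, 1, 2, 0, 1]
(count[i] = number of elements equal to i)
Cumulative count: [0, 1, 2, 3, 3, 3, 4, 4, 5, 5, 6, 7, 9, 9, 10]
Sorted: [1, 2, 3, 6, 8, 10, 11, 12, 12, 14]


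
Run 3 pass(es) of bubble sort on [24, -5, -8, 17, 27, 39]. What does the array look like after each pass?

After pass 1: [-5, -8, 17, 24, 27, 39] (3 swaps)
After pass 2: [-8, -5, 17, 24, 27, 39] (1 swaps)
After pass 3: [-8, -5, 17, 24, 27, 39] (0 swaps)
Total swaps: 4


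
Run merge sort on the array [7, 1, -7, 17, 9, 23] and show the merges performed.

Divide and conquer:
  Merge [1] + [-7] -> [-7, 1]
  Merge [7] + [-7, 1] -> [-7, 1, 7]
  Merge [9] + [23] -> [9, 23]
  Merge [17] + [9, 23] -> [9, 17, 23]
  Merge [-7, 1, 7] + [9, 17, 23] -> [-7, 1, 7, 9, 17, 23]


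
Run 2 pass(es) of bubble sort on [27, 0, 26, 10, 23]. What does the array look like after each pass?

After pass 1: [0, 26, 10, 23, 27] (4 swaps)
After pass 2: [0, 10, 23, 26, 27] (2 swaps)
Total swaps: 6


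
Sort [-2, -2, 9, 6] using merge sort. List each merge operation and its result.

Divide and conquer:
  Merge [-2] + [-2] -> [-2, -2]
  Merge [9] + [6] -> [6, 9]
  Merge [-2, -2] + [6, 9] -> [-2, -2, 6, 9]


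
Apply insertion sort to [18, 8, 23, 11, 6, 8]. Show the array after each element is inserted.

First element 18 is already 'sorted'
Insert 8: shifted 1 elements -> [8, 18, 23, 11, 6, 8]
Insert 23: shifted 0 elements -> [8, 18, 23, 11, 6, 8]
Insert 11: shifted 2 elements -> [8, 11, 18, 23, 6, 8]
Insert 6: shifted 4 elements -> [6, 8, 11, 18, 23, 8]
Insert 8: shifted 3 elements -> [6, 8, 8, 11, 18, 23]


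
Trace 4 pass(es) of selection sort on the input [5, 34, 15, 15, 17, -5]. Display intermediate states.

Pass 1: Select minimum -5 at index 5, swap -> [-5, 34, 15, 15, 17, 5]
Pass 2: Select minimum 5 at index 5, swap -> [-5, 5, 15, 15, 17, 34]
Pass 3: Select minimum 15 at index 2, swap -> [-5, 5, 15, 15, 17, 34]
Pass 4: Select minimum 15 at index 3, swap -> [-5, 5, 15, 15, 17, 34]


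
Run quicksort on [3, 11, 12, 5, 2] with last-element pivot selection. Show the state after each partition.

Partition 1: pivot=2 at index 0 -> [2, 11, 12, 5, 3]
Partition 2: pivot=3 at index 1 -> [2, 3, 12, 5, 11]
Partition 3: pivot=11 at index 3 -> [2, 3, 5, 11, 12]


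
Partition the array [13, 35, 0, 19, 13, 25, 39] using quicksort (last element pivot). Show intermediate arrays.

Partition 1: pivot=39 at index 6 -> [13, 35, 0, 19, 13, 25, 39]
Partition 2: pivot=25 at index 4 -> [13, 0, 19, 13, 25, 35, 39]
Partition 3: pivot=13 at index 2 -> [13, 0, 13, 19, 25, 35, 39]
Partition 4: pivot=0 at index 0 -> [0, 13, 13, 19, 25, 35, 39]


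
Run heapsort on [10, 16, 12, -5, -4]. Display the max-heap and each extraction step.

Build heap: [16, 10, 12, -5, -4]
Extract 16: [12, 10, -4, -5, 16]
Extract 12: [10, -5, -4, 12, 16]
Extract 10: [-4, -5, 10, 12, 16]
Extract -4: [-5, -4, 10, 12, 16]


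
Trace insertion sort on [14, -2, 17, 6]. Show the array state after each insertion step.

First element 14 is already 'sorted'
Insert -2: shifted 1 elements -> [-2, 14, 17, 6]
Insert 17: shifted 0 elements -> [-2, 14, 17, 6]
Insert 6: shifted 2 elements -> [-2, 6, 14, 17]


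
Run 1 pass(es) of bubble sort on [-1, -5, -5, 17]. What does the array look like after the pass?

After pass 1: [-5, -5, -1, 17] (2 swaps)
Total swaps: 2


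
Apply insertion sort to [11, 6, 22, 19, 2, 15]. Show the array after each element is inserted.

First element 11 is already 'sorted'
Insert 6: shifted 1 elements -> [6, 11, 22, 19, 2, 15]
Insert 22: shifted 0 elements -> [6, 11, 22, 19, 2, 15]
Insert 19: shifted 1 elements -> [6, 11, 19, 22, 2, 15]
Insert 2: shifted 4 elements -> [2, 6, 11, 19, 22, 15]
Insert 15: shifted 2 elements -> [2, 6, 11, 15, 19, 22]


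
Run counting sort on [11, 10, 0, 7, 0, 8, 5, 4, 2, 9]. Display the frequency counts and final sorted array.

Count array: [2, 0, 1, 0, 1, 1, 0, 1, 1, 1, 1, 1]
(count[i] = number of elements equal to i)
Cumulative count: [2, 2, 3, 3, 4, 5, 5, 6, 7, 8, 9, 10]
Sorted: [0, 0, 2, 4, 5, 7, 8, 9, 10, 11]


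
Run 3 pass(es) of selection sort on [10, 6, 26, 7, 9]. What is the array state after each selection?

Pass 1: Select minimum 6 at index 1, swap -> [6, 10, 26, 7, 9]
Pass 2: Select minimum 7 at index 3, swap -> [6, 7, 26, 10, 9]
Pass 3: Select minimum 9 at index 4, swap -> [6, 7, 9, 10, 26]


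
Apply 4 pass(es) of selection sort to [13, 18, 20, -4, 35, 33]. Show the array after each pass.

Pass 1: Select minimum -4 at index 3, swap -> [-4, 18, 20, 13, 35, 33]
Pass 2: Select minimum 13 at index 3, swap -> [-4, 13, 20, 18, 35, 33]
Pass 3: Select minimum 18 at index 3, swap -> [-4, 13, 18, 20, 35, 33]
Pass 4: Select minimum 20 at index 3, swap -> [-4, 13, 18, 20, 35, 33]


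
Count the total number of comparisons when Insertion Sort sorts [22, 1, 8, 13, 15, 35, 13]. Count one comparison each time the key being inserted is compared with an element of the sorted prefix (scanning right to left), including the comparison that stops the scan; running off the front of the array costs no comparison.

Insert 1: 22 > 1 (shift), reached front = 1 comparison(s) -> [1, 22, 8, 13, 15, 35, 13]
Insert 8: 22 > 8 (shift), 1 <= 8 (stop) = 2 comparison(s) -> [1, 8, 22, 13, 15, 35, 13]
Insert 13: 22 > 13 (shift), 8 <= 13 (stop) = 2 comparison(s) -> [1, 8, 13, 22, 15, 35, 13]
Insert 15: 22 > 15 (shift), 13 <= 15 (stop) = 2 comparison(s) -> [1, 8, 13, 15, 22, 35, 13]
Insert 35: 22 <= 35 (stop) = 1 comparison(s) -> [1, 8, 13, 15, 22, 35, 13]
Insert 13: 35 > 13 (shift), 22 > 13 (shift), 15 > 13 (shift), 13 <= 13 (stop) = 4 comparison(s) -> [1, 8, 13, 13, 15, 22, 35]
Total comparisons: 1 + 2 + 2 + 2 + 1 + 4 = 12


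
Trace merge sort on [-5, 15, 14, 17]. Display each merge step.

Divide and conquer:
  Merge [-5] + [15] -> [-5, 15]
  Merge [14] + [17] -> [14, 17]
  Merge [-5, 15] + [14, 17] -> [-5, 14, 15, 17]


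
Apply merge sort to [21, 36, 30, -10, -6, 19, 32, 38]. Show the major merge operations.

Divide and conquer:
  Merge [21] + [36] -> [21, 36]
  Merge [30] + [-10] -> [-10, 30]
  Merge [21, 36] + [-10, 30] -> [-10, 21, 30, 36]
  Merge [-6] + [19] -> [-6, 19]
  Merge [32] + [38] -> [32, 38]
  Merge [-6, 19] + [32, 38] -> [-6, 19, 32, 38]
  Merge [-10, 21, 30, 36] + [-6, 19, 32, 38] -> [-10, -6, 19, 21, 30, 32, 36, 38]


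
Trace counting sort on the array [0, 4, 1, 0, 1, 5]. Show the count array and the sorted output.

Count array: [2, 2, 0, 0, 1, 1]
(count[i] = number of elements equal to i)
Cumulative count: [2, 4, 4, 4, 5, 6]
Sorted: [0, 0, 1, 1, 4, 5]


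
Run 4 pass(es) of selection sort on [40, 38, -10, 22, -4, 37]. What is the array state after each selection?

Pass 1: Select minimum -10 at index 2, swap -> [-10, 38, 40, 22, -4, 37]
Pass 2: Select minimum -4 at index 4, swap -> [-10, -4, 40, 22, 38, 37]
Pass 3: Select minimum 22 at index 3, swap -> [-10, -4, 22, 40, 38, 37]
Pass 4: Select minimum 37 at index 5, swap -> [-10, -4, 22, 37, 38, 40]


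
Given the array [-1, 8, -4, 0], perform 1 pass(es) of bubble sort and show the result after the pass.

After pass 1: [-1, -4, 0, 8] (2 swaps)
Total swaps: 2


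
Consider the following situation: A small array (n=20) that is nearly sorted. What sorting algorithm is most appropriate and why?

Best choice: Insertion sort
Reason: Insertion sort is O(n) for nearly sorted arrays and has low overhead


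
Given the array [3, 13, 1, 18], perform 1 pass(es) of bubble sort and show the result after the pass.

After pass 1: [3, 1, 13, 18] (1 swaps)
Total swaps: 1


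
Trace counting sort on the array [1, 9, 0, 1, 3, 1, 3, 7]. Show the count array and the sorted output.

Count array: [1, 3, 0, 2, 0, 0, 0, 1, 0, 1]
(count[i] = number of elements equal to i)
Cumulative count: [1, 4, 4, 6, 6, 6, 6, 7, 7, 8]
Sorted: [0, 1, 1, 1, 3, 3, 7, 9]


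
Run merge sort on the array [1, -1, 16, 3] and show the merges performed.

Divide and conquer:
  Merge [1] + [-1] -> [-1, 1]
  Merge [16] + [3] -> [3, 16]
  Merge [-1, 1] + [3, 16] -> [-1, 1, 3, 16]


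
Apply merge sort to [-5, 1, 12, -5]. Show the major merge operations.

Divide and conquer:
  Merge [-5] + [1] -> [-5, 1]
  Merge [12] + [-5] -> [-5, 12]
  Merge [-5, 1] + [-5, 12] -> [-5, -5, 1, 12]


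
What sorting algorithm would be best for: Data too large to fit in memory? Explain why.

Best choice: External merge sort
Reason: Minimizes disk I/O by sequential reads/writes


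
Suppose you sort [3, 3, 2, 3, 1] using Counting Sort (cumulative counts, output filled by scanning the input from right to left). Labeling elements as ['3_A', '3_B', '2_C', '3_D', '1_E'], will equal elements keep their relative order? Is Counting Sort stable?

Trace Counting Sort on the labeled array (the key is the number; the letter only tracks identity):
  Counts for values 0..3: [0, 1, 1, 3]
  Cumulative counts: [0, 1, 2, 5]
  Scan right to left: place 1_E at output index 0
  Scan right to left: place 3_D at output index 4
  Scan right to left: place 2_C at output index 1
  Scan right to left: place 3_B at output index 3
  Scan right to left: place 3_A at output index 2
  Output: [1_E, 2_C, 3_A, 3_B, 3_D]
Equal keys:
  value 3: originally 3_A, 3_B, 3_D; after sorting 3_A, 3_B, 3_D -> order preserved
All equal keys kept their original relative order. Counting Sort is stable: scanning the input right to left with decreasing cumulative counts places later duplicates at later output positions.
Answer: Stable


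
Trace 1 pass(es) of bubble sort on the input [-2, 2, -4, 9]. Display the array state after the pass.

After pass 1: [-2, -4, 2, 9] (1 swaps)
Total swaps: 1


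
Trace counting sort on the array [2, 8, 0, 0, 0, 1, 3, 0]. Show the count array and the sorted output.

Count array: [4, 1, 1, 1, 0, 0, 0, 0, 1]
(count[i] = number of elements equal to i)
Cumulative count: [4, 5, 6, 7, 7, 7, 7, 7, 8]
Sorted: [0, 0, 0, 0, 1, 2, 3, 8]


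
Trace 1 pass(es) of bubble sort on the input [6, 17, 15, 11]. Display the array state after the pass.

After pass 1: [6, 15, 11, 17] (2 swaps)
Total swaps: 2


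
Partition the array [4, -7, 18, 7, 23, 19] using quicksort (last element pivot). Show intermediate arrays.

Partition 1: pivot=19 at index 4 -> [4, -7, 18, 7, 19, 23]
Partition 2: pivot=7 at index 2 -> [4, -7, 7, 18, 19, 23]
Partition 3: pivot=-7 at index 0 -> [-7, 4, 7, 18, 19, 23]


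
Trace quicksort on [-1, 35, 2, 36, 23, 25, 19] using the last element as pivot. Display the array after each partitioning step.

Partition 1: pivot=19 at index 2 -> [-1, 2, 19, 36, 23, 25, 35]
Partition 2: pivot=2 at index 1 -> [-1, 2, 19, 36, 23, 25, 35]
Partition 3: pivot=35 at index 5 -> [-1, 2, 19, 23, 25, 35, 36]
Partition 4: pivot=25 at index 4 -> [-1, 2, 19, 23, 25, 35, 36]


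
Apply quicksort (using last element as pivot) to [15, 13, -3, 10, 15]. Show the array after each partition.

Partition 1: pivot=15 at index 4 -> [15, 13, -3, 10, 15]
Partition 2: pivot=10 at index 1 -> [-3, 10, 15, 13, 15]
Partition 3: pivot=13 at index 2 -> [-3, 10, 13, 15, 15]


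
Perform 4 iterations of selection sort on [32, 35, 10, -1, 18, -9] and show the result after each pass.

Pass 1: Select minimum -9 at index 5, swap -> [-9, 35, 10, -1, 18, 32]
Pass 2: Select minimum -1 at index 3, swap -> [-9, -1, 10, 35, 18, 32]
Pass 3: Select minimum 10 at index 2, swap -> [-9, -1, 10, 35, 18, 32]
Pass 4: Select minimum 18 at index 4, swap -> [-9, -1, 10, 18, 35, 32]


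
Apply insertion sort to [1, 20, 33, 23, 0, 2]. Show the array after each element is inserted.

First element 1 is already 'sorted'
Insert 20: shifted 0 elements -> [1, 20, 33, 23, 0, 2]
Insert 33: shifted 0 elements -> [1, 20, 33, 23, 0, 2]
Insert 23: shifted 1 elements -> [1, 20, 23, 33, 0, 2]
Insert 0: shifted 4 elements -> [0, 1, 20, 23, 33, 2]
Insert 2: shifted 3 elements -> [0, 1, 2, 20, 23, 33]


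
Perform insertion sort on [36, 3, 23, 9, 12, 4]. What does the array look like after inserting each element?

First element 36 is already 'sorted'
Insert 3: shifted 1 elements -> [3, 36, 23, 9, 12, 4]
Insert 23: shifted 1 elements -> [3, 23, 36, 9, 12, 4]
Insert 9: shifted 2 elements -> [3, 9, 23, 36, 12, 4]
Insert 12: shifted 2 elements -> [3, 9, 12, 23, 36, 4]
Insert 4: shifted 4 elements -> [3, 4, 9, 12, 23, 36]


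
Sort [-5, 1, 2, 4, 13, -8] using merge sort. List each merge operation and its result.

Divide and conquer:
  Merge [1] + [2] -> [1, 2]
  Merge [-5] + [1, 2] -> [-5, 1, 2]
  Merge [13] + [-8] -> [-8, 13]
  Merge [4] + [-8, 13] -> [-8, 4, 13]
  Merge [-5, 1, 2] + [-8, 4, 13] -> [-8, -5, 1, 2, 4, 13]


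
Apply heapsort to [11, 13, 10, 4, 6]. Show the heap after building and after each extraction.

Build heap: [13, 11, 10, 4, 6]
Extract 13: [11, 6, 10, 4, 13]
Extract 11: [10, 6, 4, 11, 13]
Extract 10: [6, 4, 10, 11, 13]
Extract 6: [4, 6, 10, 11, 13]


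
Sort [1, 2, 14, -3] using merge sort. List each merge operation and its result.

Divide and conquer:
  Merge [1] + [2] -> [1, 2]
  Merge [14] + [-3] -> [-3, 14]
  Merge [1, 2] + [-3, 14] -> [-3, 1, 2, 14]


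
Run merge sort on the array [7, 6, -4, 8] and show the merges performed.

Divide and conquer:
  Merge [7] + [6] -> [6, 7]
  Merge [-4] + [8] -> [-4, 8]
  Merge [6, 7] + [-4, 8] -> [-4, 6, 7, 8]


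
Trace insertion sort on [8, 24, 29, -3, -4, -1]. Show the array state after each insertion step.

First element 8 is already 'sorted'
Insert 24: shifted 0 elements -> [8, 24, 29, -3, -4, -1]
Insert 29: shifted 0 elements -> [8, 24, 29, -3, -4, -1]
Insert -3: shifted 3 elements -> [-3, 8, 24, 29, -4, -1]
Insert -4: shifted 4 elements -> [-4, -3, 8, 24, 29, -1]
Insert -1: shifted 3 elements -> [-4, -3, -1, 8, 24, 29]


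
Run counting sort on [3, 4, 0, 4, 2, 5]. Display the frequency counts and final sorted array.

Count array: [1, 0, 1, 1, 2, 1]
(count[i] = number of elements equal to i)
Cumulative count: [1, 1, 2, 3, 5, 6]
Sorted: [0, 2, 3, 4, 4, 5]


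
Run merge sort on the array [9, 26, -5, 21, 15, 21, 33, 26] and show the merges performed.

Divide and conquer:
  Merge [9] + [26] -> [9, 26]
  Merge [-5] + [21] -> [-5, 21]
  Merge [9, 26] + [-5, 21] -> [-5, 9, 21, 26]
  Merge [15] + [21] -> [15, 21]
  Merge [33] + [26] -> [26, 33]
  Merge [15, 21] + [26, 33] -> [15, 21, 26, 33]
  Merge [-5, 9, 21, 26] + [15, 21, 26, 33] -> [-5, 9, 15, 21, 21, 26, 26, 33]


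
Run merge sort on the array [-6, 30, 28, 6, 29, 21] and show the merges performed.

Divide and conquer:
  Merge [30] + [28] -> [28, 30]
  Merge [-6] + [28, 30] -> [-6, 28, 30]
  Merge [29] + [21] -> [21, 29]
  Merge [6] + [21, 29] -> [6, 21, 29]
  Merge [-6, 28, 30] + [6, 21, 29] -> [-6, 6, 21, 28, 29, 30]


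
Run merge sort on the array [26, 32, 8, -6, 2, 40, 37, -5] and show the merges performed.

Divide and conquer:
  Merge [26] + [32] -> [26, 32]
  Merge [8] + [-6] -> [-6, 8]
  Merge [26, 32] + [-6, 8] -> [-6, 8, 26, 32]
  Merge [2] + [40] -> [2, 40]
  Merge [37] + [-5] -> [-5, 37]
  Merge [2, 40] + [-5, 37] -> [-5, 2, 37, 40]
  Merge [-6, 8, 26, 32] + [-5, 2, 37, 40] -> [-6, -5, 2, 8, 26, 32, 37, 40]


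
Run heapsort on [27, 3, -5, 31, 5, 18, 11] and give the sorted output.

Build heap: [31, 27, 18, 3, 5, -5, 11]
Extract 31: [27, 11, 18, 3, 5, -5, 31]
Extract 27: [18, 11, -5, 3, 5, 27, 31]
Extract 18: [11, 5, -5, 3, 18, 27, 31]
Extract 11: [5, 3, -5, 11, 18, 27, 31]
Extract 5: [3, -5, 5, 11, 18, 27, 31]
Extract 3: [-5, 3, 5, 11, 18, 27, 31]


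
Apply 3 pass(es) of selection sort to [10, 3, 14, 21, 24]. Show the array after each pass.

Pass 1: Select minimum 3 at index 1, swap -> [3, 10, 14, 21, 24]
Pass 2: Select minimum 10 at index 1, swap -> [3, 10, 14, 21, 24]
Pass 3: Select minimum 14 at index 2, swap -> [3, 10, 14, 21, 24]


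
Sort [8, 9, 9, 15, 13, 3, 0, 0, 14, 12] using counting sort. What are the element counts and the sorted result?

Count array: [2, 0, 0, 1, 0, 0, 0, 0, 1, 2, 0, 0, 1, 1, 1, 1]
(count[i] = number of elements equal to i)
Cumulative count: [2, 2, 2, 3, 3, 3, 3, 3, 4, 6, 6, 6, 7, 8, 9, 10]
Sorted: [0, 0, 3, 8, 9, 9, 12, 13, 14, 15]


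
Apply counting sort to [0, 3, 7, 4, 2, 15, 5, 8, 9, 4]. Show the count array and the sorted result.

Count array: [1, 0, 1, 1, 2, 1, 0, 1, 1, 1, 0, 0, 0, 0, 0, 1]
(count[i] = number of elements equal to i)
Cumulative count: [1, 1, 2, 3, 5, 6, 6, 7, 8, 9, 9, 9, 9, 9, 9, 10]
Sorted: [0, 2, 3, 4, 4, 5, 7, 8, 9, 15]


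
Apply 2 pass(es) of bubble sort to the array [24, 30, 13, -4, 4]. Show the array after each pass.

After pass 1: [24, 13, -4, 4, 30] (3 swaps)
After pass 2: [13, -4, 4, 24, 30] (3 swaps)
Total swaps: 6


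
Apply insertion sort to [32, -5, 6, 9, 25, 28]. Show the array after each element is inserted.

First element 32 is already 'sorted'
Insert -5: shifted 1 elements -> [-5, 32, 6, 9, 25, 28]
Insert 6: shifted 1 elements -> [-5, 6, 32, 9, 25, 28]
Insert 9: shifted 1 elements -> [-5, 6, 9, 32, 25, 28]
Insert 25: shifted 1 elements -> [-5, 6, 9, 25, 32, 28]
Insert 28: shifted 1 elements -> [-5, 6, 9, 25, 28, 32]


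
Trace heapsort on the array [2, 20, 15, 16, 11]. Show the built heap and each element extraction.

Build heap: [20, 16, 15, 2, 11]
Extract 20: [16, 11, 15, 2, 20]
Extract 16: [15, 11, 2, 16, 20]
Extract 15: [11, 2, 15, 16, 20]
Extract 11: [2, 11, 15, 16, 20]


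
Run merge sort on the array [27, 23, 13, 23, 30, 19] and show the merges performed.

Divide and conquer:
  Merge [23] + [13] -> [13, 23]
  Merge [27] + [13, 23] -> [13, 23, 27]
  Merge [30] + [19] -> [19, 30]
  Merge [23] + [19, 30] -> [19, 23, 30]
  Merge [13, 23, 27] + [19, 23, 30] -> [13, 19, 23, 23, 27, 30]


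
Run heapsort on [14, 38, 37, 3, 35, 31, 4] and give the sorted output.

Build heap: [38, 35, 37, 3, 14, 31, 4]
Extract 38: [37, 35, 31, 3, 14, 4, 38]
Extract 37: [35, 14, 31, 3, 4, 37, 38]
Extract 35: [31, 14, 4, 3, 35, 37, 38]
Extract 31: [14, 3, 4, 31, 35, 37, 38]
Extract 14: [4, 3, 14, 31, 35, 37, 38]
Extract 4: [3, 4, 14, 31, 35, 37, 38]


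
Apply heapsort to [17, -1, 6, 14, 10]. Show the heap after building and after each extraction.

Build heap: [17, 14, 6, -1, 10]
Extract 17: [14, 10, 6, -1, 17]
Extract 14: [10, -1, 6, 14, 17]
Extract 10: [6, -1, 10, 14, 17]
Extract 6: [-1, 6, 10, 14, 17]


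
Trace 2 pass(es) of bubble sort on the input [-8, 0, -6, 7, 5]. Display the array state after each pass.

After pass 1: [-8, -6, 0, 5, 7] (2 swaps)
After pass 2: [-8, -6, 0, 5, 7] (0 swaps)
Total swaps: 2


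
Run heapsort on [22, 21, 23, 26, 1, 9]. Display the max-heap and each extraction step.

Build heap: [26, 22, 23, 21, 1, 9]
Extract 26: [23, 22, 9, 21, 1, 26]
Extract 23: [22, 21, 9, 1, 23, 26]
Extract 22: [21, 1, 9, 22, 23, 26]
Extract 21: [9, 1, 21, 22, 23, 26]
Extract 9: [1, 9, 21, 22, 23, 26]


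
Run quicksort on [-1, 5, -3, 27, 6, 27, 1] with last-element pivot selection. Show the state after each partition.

Partition 1: pivot=1 at index 2 -> [-1, -3, 1, 27, 6, 27, 5]
Partition 2: pivot=-3 at index 0 -> [-3, -1, 1, 27, 6, 27, 5]
Partition 3: pivot=5 at index 3 -> [-3, -1, 1, 5, 6, 27, 27]
Partition 4: pivot=27 at index 6 -> [-3, -1, 1, 5, 6, 27, 27]
Partition 5: pivot=27 at index 5 -> [-3, -1, 1, 5, 6, 27, 27]


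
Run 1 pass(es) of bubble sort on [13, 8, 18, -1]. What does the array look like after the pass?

After pass 1: [8, 13, -1, 18] (2 swaps)
Total swaps: 2


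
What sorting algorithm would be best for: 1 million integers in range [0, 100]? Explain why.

Best choice: Counting sort
Reason: O(n + k) where k=100 is small; linear time beats O(n log n)


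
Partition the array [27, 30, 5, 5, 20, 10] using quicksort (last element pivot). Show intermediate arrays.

Partition 1: pivot=10 at index 2 -> [5, 5, 10, 30, 20, 27]
Partition 2: pivot=5 at index 1 -> [5, 5, 10, 30, 20, 27]
Partition 3: pivot=27 at index 4 -> [5, 5, 10, 20, 27, 30]


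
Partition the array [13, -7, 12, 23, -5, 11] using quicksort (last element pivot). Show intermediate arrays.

Partition 1: pivot=11 at index 2 -> [-7, -5, 11, 23, 13, 12]
Partition 2: pivot=-5 at index 1 -> [-7, -5, 11, 23, 13, 12]
Partition 3: pivot=12 at index 3 -> [-7, -5, 11, 12, 13, 23]
Partition 4: pivot=23 at index 5 -> [-7, -5, 11, 12, 13, 23]


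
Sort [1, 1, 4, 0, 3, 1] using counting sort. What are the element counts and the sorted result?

Count array: [1, 3, 0, 1, 1]
(count[i] = number of elements equal to i)
Cumulative count: [1, 4, 4, 5, 6]
Sorted: [0, 1, 1, 1, 3, 4]


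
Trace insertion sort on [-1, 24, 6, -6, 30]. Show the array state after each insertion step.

First element -1 is already 'sorted'
Insert 24: shifted 0 elements -> [-1, 24, 6, -6, 30]
Insert 6: shifted 1 elements -> [-1, 6, 24, -6, 30]
Insert -6: shifted 3 elements -> [-6, -1, 6, 24, 30]
Insert 30: shifted 0 elements -> [-6, -1, 6, 24, 30]


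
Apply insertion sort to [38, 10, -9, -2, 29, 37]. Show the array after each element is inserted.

First element 38 is already 'sorted'
Insert 10: shifted 1 elements -> [10, 38, -9, -2, 29, 37]
Insert -9: shifted 2 elements -> [-9, 10, 38, -2, 29, 37]
Insert -2: shifted 2 elements -> [-9, -2, 10, 38, 29, 37]
Insert 29: shifted 1 elements -> [-9, -2, 10, 29, 38, 37]
Insert 37: shifted 1 elements -> [-9, -2, 10, 29, 37, 38]


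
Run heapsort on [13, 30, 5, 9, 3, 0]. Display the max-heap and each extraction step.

Build heap: [30, 13, 5, 9, 3, 0]
Extract 30: [13, 9, 5, 0, 3, 30]
Extract 13: [9, 3, 5, 0, 13, 30]
Extract 9: [5, 3, 0, 9, 13, 30]
Extract 5: [3, 0, 5, 9, 13, 30]
Extract 3: [0, 3, 5, 9, 13, 30]


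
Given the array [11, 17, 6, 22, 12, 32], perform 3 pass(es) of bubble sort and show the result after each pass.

After pass 1: [11, 6, 17, 12, 22, 32] (2 swaps)
After pass 2: [6, 11, 12, 17, 22, 32] (2 swaps)
After pass 3: [6, 11, 12, 17, 22, 32] (0 swaps)
Total swaps: 4


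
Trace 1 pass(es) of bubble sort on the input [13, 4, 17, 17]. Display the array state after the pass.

After pass 1: [4, 13, 17, 17] (1 swaps)
Total swaps: 1


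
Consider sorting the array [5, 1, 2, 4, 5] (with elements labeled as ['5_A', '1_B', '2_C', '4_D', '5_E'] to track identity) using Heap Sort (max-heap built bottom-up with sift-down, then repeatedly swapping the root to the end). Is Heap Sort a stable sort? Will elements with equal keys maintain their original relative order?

Trace Heap Sort on the labeled array (the key is the number; the letter only tracks identity):
  Build max-heap: [5_A, 5_E, 2_C, 4_D, 1_B]
  Swap root 5_A to index 4, re-heapify first 4 -> [5_E, 4_D, 2_C, 1_B, 5_A]
  Swap root 5_E to index 3, re-heapify first 3 -> [4_D, 1_B, 2_C, 5_E, 5_A]
  Swap root 4_D to index 2, re-heapify first 2 -> [2_C, 1_B, 4_D, 5_E, 5_A]
  Swap root 2_C to index 1, re-heapify first 1 -> [1_B, 2_C, 4_D, 5_E, 5_A]
Final order: [1_B, 2_C, 4_D, 5_E, 5_A]
Equal keys:
  value 5: originally 5_A, 5_E; after sorting 5_E, 5_A -> order changed
Equal keys were reordered, so Heap Sort is not stable: heap construction and root-to-end swaps move elements without regard to the original order of equal keys. (One such input is enough; an unstable sort may happen to preserve order on other inputs, but it gives no guarantee.)
Answer: Not stable


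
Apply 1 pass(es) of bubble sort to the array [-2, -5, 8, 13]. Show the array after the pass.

After pass 1: [-5, -2, 8, 13] (1 swaps)
Total swaps: 1


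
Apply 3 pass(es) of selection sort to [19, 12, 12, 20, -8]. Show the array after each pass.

Pass 1: Select minimum -8 at index 4, swap -> [-8, 12, 12, 20, 19]
Pass 2: Select minimum 12 at index 1, swap -> [-8, 12, 12, 20, 19]
Pass 3: Select minimum 12 at index 2, swap -> [-8, 12, 12, 20, 19]


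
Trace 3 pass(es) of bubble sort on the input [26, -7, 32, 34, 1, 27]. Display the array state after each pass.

After pass 1: [-7, 26, 32, 1, 27, 34] (3 swaps)
After pass 2: [-7, 26, 1, 27, 32, 34] (2 swaps)
After pass 3: [-7, 1, 26, 27, 32, 34] (1 swaps)
Total swaps: 6


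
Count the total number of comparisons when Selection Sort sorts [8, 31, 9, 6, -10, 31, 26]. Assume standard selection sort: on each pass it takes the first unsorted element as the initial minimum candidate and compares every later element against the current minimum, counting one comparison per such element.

Pass 1: scan indices 1..6 for the minimum = 6 comparison(s); min is -10, place at index 0 -> [-10, 31, 9, 6, 8, 31, 26]
Pass 2: scan indices 2..6 for the minimum = 5 comparison(s); min is 6, place at index 1 -> [-10, 6, 9, 31, 8, 31, 26]
Pass 3: scan indices 3..6 for the minimum = 4 comparison(s); min is 8, place at index 2 -> [-10, 6, 8, 31, 9, 31, 26]
Pass 4: scan indices 4..6 for the minimum = 3 comparison(s); min is 9, place at index 3 -> [-10, 6, 8, 9, 31, 31, 26]
Pass 5: scan indices 5..6 for the minimum = 2 comparison(s); min is 26, place at index 4 -> [-10, 6, 8, 9, 26, 31, 31]
Pass 6: scan indices 6..6 for the minimum = 1 comparison(s); min is 31, place at index 5 -> [-10, 6, 8, 9, 26, 31, 31]
Selection sort always scans the whole unsorted suffix, so the count is (n-1) + (n-2) + ... + 1 = n(n-1)/2 = 7*6/2 = 21 regardless of the input order.
Total comparisons: 6 + 5 + 4 + 3 + 2 + 1 = 21


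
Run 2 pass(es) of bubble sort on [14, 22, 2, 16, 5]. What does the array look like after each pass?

After pass 1: [14, 2, 16, 5, 22] (3 swaps)
After pass 2: [2, 14, 5, 16, 22] (2 swaps)
Total swaps: 5


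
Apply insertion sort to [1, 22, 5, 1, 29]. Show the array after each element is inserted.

First element 1 is already 'sorted'
Insert 22: shifted 0 elements -> [1, 22, 5, 1, 29]
Insert 5: shifted 1 elements -> [1, 5, 22, 1, 29]
Insert 1: shifted 2 elements -> [1, 1, 5, 22, 29]
Insert 29: shifted 0 elements -> [1, 1, 5, 22, 29]


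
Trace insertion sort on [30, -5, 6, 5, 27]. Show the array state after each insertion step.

First element 30 is already 'sorted'
Insert -5: shifted 1 elements -> [-5, 30, 6, 5, 27]
Insert 6: shifted 1 elements -> [-5, 6, 30, 5, 27]
Insert 5: shifted 2 elements -> [-5, 5, 6, 30, 27]
Insert 27: shifted 1 elements -> [-5, 5, 6, 27, 30]


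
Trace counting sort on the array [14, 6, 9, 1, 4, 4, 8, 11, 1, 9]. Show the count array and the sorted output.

Count array: [0, 2, 0, 0, 2, 0, 1, 0, 1, 2, 0, 1, 0, 0, 1]
(count[i] = number of elements equal to i)
Cumulative count: [0, 2, 2, 2, 4, 4, 5, 5, 6, 8, 8, 9, 9, 9, 10]
Sorted: [1, 1, 4, 4, 6, 8, 9, 9, 11, 14]


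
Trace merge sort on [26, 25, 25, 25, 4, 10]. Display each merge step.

Divide and conquer:
  Merge [25] + [25] -> [25, 25]
  Merge [26] + [25, 25] -> [25, 25, 26]
  Merge [4] + [10] -> [4, 10]
  Merge [25] + [4, 10] -> [4, 10, 25]
  Merge [25, 25, 26] + [4, 10, 25] -> [4, 10, 25, 25, 25, 26]


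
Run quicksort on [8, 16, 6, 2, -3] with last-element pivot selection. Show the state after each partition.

Partition 1: pivot=-3 at index 0 -> [-3, 16, 6, 2, 8]
Partition 2: pivot=8 at index 3 -> [-3, 6, 2, 8, 16]
Partition 3: pivot=2 at index 1 -> [-3, 2, 6, 8, 16]


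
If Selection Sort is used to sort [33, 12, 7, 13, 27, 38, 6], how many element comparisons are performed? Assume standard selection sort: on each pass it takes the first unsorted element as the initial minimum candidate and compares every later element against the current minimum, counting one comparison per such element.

Pass 1: scan indices 1..6 for the minimum = 6 comparison(s); min is 6, place at index 0 -> [6, 12, 7, 13, 27, 38, 33]
Pass 2: scan indices 2..6 for the minimum = 5 comparison(s); min is 7, place at index 1 -> [6, 7, 12, 13, 27, 38, 33]
Pass 3: scan indices 3..6 for the minimum = 4 comparison(s); min is 12, place at index 2 -> [6, 7, 12, 13, 27, 38, 33]
Pass 4: scan indices 4..6 for the minimum = 3 comparison(s); min is 13, place at index 3 -> [6, 7, 12, 13, 27, 38, 33]
Pass 5: scan indices 5..6 for the minimum = 2 comparison(s); min is 27, place at index 4 -> [6, 7, 12, 13, 27, 38, 33]
Pass 6: scan indices 6..6 for the minimum = 1 comparison(s); min is 33, place at index 5 -> [6, 7, 12, 13, 27, 33, 38]
Selection sort always scans the whole unsorted suffix, so the count is (n-1) + (n-2) + ... + 1 = n(n-1)/2 = 7*6/2 = 21 regardless of the input order.
Total comparisons: 6 + 5 + 4 + 3 + 2 + 1 = 21


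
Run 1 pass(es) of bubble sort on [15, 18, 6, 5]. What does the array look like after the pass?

After pass 1: [15, 6, 5, 18] (2 swaps)
Total swaps: 2


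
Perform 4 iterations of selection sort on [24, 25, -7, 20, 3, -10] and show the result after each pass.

Pass 1: Select minimum -10 at index 5, swap -> [-10, 25, -7, 20, 3, 24]
Pass 2: Select minimum -7 at index 2, swap -> [-10, -7, 25, 20, 3, 24]
Pass 3: Select minimum 3 at index 4, swap -> [-10, -7, 3, 20, 25, 24]
Pass 4: Select minimum 20 at index 3, swap -> [-10, -7, 3, 20, 25, 24]


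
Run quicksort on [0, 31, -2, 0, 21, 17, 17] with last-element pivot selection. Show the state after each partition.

Partition 1: pivot=17 at index 4 -> [0, -2, 0, 17, 17, 31, 21]
Partition 2: pivot=17 at index 3 -> [0, -2, 0, 17, 17, 31, 21]
Partition 3: pivot=0 at index 2 -> [0, -2, 0, 17, 17, 31, 21]
Partition 4: pivot=-2 at index 0 -> [-2, 0, 0, 17, 17, 31, 21]
Partition 5: pivot=21 at index 5 -> [-2, 0, 0, 17, 17, 21, 31]


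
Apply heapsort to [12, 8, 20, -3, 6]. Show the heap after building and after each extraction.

Build heap: [20, 8, 12, -3, 6]
Extract 20: [12, 8, 6, -3, 20]
Extract 12: [8, -3, 6, 12, 20]
Extract 8: [6, -3, 8, 12, 20]
Extract 6: [-3, 6, 8, 12, 20]


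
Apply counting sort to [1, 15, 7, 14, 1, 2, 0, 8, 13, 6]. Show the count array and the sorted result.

Count array: [1, 2, 1, 0, 0, 0, 1, 1, 1, 0, 0, 0, 0, 1, 1, 1]
(count[i] = number of elements equal to i)
Cumulative count: [1, 3, 4, 4, 4, 4, 5, 6, 7, 7, 7, 7, 7, 8, 9, 10]
Sorted: [0, 1, 1, 2, 6, 7, 8, 13, 14, 15]
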